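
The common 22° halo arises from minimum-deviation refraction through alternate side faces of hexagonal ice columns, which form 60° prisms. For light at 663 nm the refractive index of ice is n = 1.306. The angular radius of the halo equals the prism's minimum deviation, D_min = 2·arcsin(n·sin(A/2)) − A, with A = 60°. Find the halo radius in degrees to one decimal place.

n·sin(A/2) = 1.306 × sin 30° = 1.306 × 0.5000 = 0.6530.
D_min = 2·arcsin(0.6530) − 60° = 2 × 40.768° − 60° = 21.536°.

21.5°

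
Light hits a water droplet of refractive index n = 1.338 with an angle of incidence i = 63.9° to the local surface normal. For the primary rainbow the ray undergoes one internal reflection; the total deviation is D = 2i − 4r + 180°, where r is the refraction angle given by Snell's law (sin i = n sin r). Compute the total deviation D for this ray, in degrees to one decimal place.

139.2°

sin r = sin 63.9° / 1.338 = 0.8980/1.338 = 0.6712; r = 42.16°.
D = 2·63.9° − 4·42.16° + 180° = 127.80° − 168.63° + 180° = 139.17°.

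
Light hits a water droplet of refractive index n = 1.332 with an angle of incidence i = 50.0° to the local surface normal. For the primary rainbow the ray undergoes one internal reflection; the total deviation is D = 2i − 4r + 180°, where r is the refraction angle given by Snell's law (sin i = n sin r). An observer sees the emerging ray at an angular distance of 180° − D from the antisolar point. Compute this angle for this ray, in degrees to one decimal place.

40.4°

sin r = sin 50.0° / 1.332 = 0.7660/1.332 = 0.5751; r = 35.11°.
D = 2·50.0° − 4·35.11° + 180° = 100.00° − 140.43° + 180° = 139.57°.
Angle from antisolar point = 180° − D = 40.43°.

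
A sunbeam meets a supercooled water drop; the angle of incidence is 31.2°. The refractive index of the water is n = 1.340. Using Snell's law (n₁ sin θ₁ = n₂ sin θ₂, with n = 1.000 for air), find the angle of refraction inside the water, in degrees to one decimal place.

Snell: sin θ_r = sin θ_i / n = sin 31.2° / 1.340 = 0.5180 / 1.340 = 0.3866.
θ_r = arcsin(0.3866) = 22.74°.

22.7°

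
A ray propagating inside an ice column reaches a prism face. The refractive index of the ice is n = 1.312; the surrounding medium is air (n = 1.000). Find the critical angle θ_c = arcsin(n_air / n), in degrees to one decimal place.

sin θ_c = n_air / n = 1.000 / 1.312 = 0.7622.
θ_c = arcsin(0.7622) = 49.66°.

49.7°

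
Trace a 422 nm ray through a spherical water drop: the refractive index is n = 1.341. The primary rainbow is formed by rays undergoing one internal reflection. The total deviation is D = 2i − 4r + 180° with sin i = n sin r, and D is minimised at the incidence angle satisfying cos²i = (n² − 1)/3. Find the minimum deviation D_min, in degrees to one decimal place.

cos²i = (1.79828 − 1)/3 = 0.26609; i = arccos(0.51584) = 58.946°.
sin r = sin 58.946°/1.341 = 0.63884; r = 39.705°.
D_min = 2·58.946° − 4·39.705° + 180° = 139.071°.

139.1°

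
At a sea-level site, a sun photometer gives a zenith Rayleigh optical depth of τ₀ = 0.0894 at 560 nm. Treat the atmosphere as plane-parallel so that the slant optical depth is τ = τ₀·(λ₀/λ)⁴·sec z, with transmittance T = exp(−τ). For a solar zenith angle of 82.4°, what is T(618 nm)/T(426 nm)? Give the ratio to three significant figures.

4.77

Airmass: sec 82.4° = 7.5611.
τ(618 nm) = 0.0894 × (560/618)⁴ × 7.5611 = 0.0894 × 0.6742 × 7.5611 = 0.4557.
τ(426 nm) = 0.0894 × (560/426)⁴ × 7.5611 = 0.0894 × 2.9862 × 7.5611 = 2.0185.
T(618)/T(426) = exp(τ_B − τ_A) = exp(1.5628) = 4.7721.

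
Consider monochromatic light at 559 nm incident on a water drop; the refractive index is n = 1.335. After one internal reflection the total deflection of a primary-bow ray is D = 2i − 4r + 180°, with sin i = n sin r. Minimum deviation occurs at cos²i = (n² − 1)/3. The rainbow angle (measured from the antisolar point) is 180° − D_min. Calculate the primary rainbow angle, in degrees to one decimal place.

41.8°

cos²i = (1.78222 − 1)/3 = 0.26074; i = arccos(0.51063) = 59.294°.
sin r = sin 59.294°/1.335 = 0.64405; r = 40.094°.
D_min = 2·59.294° − 4·40.094° + 180° = 138.212°.
Rainbow angle = 180° − D_min = 41.788°.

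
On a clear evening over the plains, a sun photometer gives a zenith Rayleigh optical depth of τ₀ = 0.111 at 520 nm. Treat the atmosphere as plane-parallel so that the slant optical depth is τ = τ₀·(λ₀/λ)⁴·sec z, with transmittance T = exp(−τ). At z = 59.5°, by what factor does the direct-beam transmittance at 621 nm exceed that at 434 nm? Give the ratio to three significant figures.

1.41

Airmass: sec 59.5° = 1.9703.
τ(621 nm) = 0.111 × (520/621)⁴ × 1.9703 = 0.111 × 0.4916 × 1.9703 = 0.1075.
τ(434 nm) = 0.111 × (520/434)⁴ × 1.9703 = 0.111 × 2.0609 × 1.9703 = 0.4507.
T(621)/T(434) = exp(τ_B − τ_A) = exp(0.3432) = 1.4094.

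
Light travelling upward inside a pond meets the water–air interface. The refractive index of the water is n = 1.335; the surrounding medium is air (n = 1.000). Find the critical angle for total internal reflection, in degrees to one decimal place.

48.5°

sin θ_c = n_air / n = 1.000 / 1.335 = 0.7491.
θ_c = arcsin(0.7491) = 48.51°.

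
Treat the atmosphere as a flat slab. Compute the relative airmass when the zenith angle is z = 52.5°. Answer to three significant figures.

X = sec z = 1/cos 52.5° = 1/0.6088 = 1.6427.

1.64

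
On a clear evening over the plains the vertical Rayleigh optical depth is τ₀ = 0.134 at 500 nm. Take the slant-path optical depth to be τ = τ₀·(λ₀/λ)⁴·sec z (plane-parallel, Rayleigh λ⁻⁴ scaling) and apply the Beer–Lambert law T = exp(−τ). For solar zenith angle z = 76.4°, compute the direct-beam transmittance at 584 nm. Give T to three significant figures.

sec 76.4° = 4.2527.
τ = 0.134 × (500/584)⁴ × 4.2527 = 0.134 × 0.5373 × 4.2527 = 0.3062.
T = exp(−0.3062) = 0.7362.

0.736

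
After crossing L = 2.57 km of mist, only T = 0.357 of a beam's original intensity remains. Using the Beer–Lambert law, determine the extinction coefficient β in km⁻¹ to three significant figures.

0.401 km⁻¹

Beer–Lambert: T = exp(−βL) ⇒ β = −ln(T)/L = −ln(0.357)/2.57 = 1.0300/2.57 = 0.4008 km⁻¹.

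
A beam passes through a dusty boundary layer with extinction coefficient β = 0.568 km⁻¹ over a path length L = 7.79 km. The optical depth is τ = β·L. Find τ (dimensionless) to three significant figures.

4.42

τ = β·L = 0.568 × 7.79 = 4.4247.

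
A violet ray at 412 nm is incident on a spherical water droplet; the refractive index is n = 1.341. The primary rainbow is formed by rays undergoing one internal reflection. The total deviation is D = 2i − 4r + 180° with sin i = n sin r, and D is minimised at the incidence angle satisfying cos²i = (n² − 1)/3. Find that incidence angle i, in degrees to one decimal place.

58.9°

cos²i = (1.341² − 1)/3 = (1.79828 − 1)/3 = 0.26609.
cos i = 0.51584, so i = 58.946°.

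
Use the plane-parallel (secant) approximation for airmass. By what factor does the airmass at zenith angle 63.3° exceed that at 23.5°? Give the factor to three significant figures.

2.04

X(63.3°)/X(23.5°) = sec 63.3° / sec 23.5° = cos 23.5° / cos 63.3° = 0.9171/0.4493 = 2.0410.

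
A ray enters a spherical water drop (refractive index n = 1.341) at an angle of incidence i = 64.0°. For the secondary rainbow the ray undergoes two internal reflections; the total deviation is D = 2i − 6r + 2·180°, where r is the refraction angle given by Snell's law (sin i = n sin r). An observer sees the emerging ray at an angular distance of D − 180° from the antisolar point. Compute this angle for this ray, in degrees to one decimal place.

sin r = sin 64.0° / 1.341 = 0.8988/1.341 = 0.6702; r = 42.09°.
D = 2·64.0° − 6·42.09° + 2·180° = 128.00° − 252.51° + 360° = 235.49°.
Angle from antisolar point = D − 180° = 55.49°.

55.5°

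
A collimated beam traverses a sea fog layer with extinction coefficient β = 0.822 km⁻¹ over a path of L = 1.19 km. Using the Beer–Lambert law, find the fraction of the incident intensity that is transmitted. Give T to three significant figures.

0.376

τ = β·L = 0.822 × 1.19 = 0.9782.
T = exp(−0.9782) = 0.3760.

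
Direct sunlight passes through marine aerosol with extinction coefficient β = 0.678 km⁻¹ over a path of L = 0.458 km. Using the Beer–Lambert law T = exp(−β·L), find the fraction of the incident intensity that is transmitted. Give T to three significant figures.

0.733

τ = β·L = 0.678 × 0.458 = 0.3105.
T = exp(−0.3105) = 0.7331.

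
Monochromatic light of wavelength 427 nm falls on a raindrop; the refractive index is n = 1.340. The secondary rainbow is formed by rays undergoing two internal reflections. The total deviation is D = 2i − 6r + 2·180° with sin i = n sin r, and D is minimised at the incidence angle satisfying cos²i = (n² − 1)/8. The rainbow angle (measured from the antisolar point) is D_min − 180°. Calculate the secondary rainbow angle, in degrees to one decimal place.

cos²i = (1.79560 − 1)/8 = 0.09945; i = arccos(0.31536) = 71.618°.
sin r = sin 71.618°/1.340 = 0.70819; r = 45.088°.
D_min = 2·71.618° − 6·45.088° + 360° = 232.709°.
Rainbow angle = D_min − 180° = 52.709°.

52.7°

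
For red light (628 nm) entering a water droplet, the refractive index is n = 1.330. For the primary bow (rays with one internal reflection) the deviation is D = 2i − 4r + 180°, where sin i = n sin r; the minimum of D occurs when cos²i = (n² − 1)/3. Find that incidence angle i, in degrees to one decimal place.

59.6°

cos²i = (1.330² − 1)/3 = (1.76890 − 1)/3 = 0.25630.
cos i = 0.50626, so i = 59.585°.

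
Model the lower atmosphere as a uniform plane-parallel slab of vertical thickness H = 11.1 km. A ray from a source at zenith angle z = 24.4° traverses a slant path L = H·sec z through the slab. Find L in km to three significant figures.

sec z = 1/cos 24.4° = 1.0981.
L = 11.1 × 1.0981 = 12.189 km.

12.2 km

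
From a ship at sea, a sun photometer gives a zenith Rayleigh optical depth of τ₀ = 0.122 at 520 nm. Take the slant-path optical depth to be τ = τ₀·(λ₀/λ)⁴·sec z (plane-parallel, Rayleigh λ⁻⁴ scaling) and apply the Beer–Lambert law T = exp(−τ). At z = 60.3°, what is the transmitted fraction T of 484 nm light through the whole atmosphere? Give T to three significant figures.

0.720

sec 60.3° = 2.0183.
τ = 0.122 × (520/484)⁴ × 2.0183 = 0.122 × 1.3324 × 2.0183 = 0.3281.
T = exp(−0.3281) = 0.7203.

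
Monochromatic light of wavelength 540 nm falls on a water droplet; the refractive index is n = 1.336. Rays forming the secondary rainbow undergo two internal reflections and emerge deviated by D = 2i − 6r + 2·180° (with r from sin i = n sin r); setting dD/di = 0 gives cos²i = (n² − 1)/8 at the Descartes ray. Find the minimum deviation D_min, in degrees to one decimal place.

231.7°

cos²i = (1.78490 − 1)/8 = 0.09811; i = arccos(0.31323) = 71.746°.
sin r = sin 71.746°/1.336 = 0.71084; r = 45.303°.
D_min = 2·71.746° − 6·45.303° + 360° = 231.674°.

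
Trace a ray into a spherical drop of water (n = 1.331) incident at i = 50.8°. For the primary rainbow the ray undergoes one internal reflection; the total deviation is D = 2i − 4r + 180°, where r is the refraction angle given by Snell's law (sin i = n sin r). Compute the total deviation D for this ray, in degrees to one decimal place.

139.2°

sin r = sin 50.8° / 1.331 = 0.7749/1.331 = 0.5822; r = 35.61°.
D = 2·50.8° − 4·35.61° + 180° = 101.60° − 142.43° + 180° = 139.17°.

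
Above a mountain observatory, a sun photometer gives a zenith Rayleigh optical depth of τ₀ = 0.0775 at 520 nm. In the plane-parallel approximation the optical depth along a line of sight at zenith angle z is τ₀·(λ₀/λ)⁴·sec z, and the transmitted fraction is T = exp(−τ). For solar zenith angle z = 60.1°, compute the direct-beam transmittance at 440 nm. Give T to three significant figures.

sec 60.1° = 2.0061.
τ = 0.0775 × (520/440)⁴ × 2.0061 = 0.0775 × 1.9508 × 2.0061 = 0.3033.
T = exp(−0.3033) = 0.7384.

0.738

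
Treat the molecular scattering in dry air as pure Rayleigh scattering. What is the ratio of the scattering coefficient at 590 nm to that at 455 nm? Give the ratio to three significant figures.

Rayleigh scattering ∝ λ⁻⁴, so the ratio of coefficients is the inverse fourth power of the wavelength ratio.
σ(590)/σ(455) = (455/590)⁴ = (0.7712)⁴ = 0.3537.

0.354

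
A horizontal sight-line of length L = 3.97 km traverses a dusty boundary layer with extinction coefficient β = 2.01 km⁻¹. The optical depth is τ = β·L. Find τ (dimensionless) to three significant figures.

τ = β·L = 2.01 × 3.97 = 7.9797.

7.98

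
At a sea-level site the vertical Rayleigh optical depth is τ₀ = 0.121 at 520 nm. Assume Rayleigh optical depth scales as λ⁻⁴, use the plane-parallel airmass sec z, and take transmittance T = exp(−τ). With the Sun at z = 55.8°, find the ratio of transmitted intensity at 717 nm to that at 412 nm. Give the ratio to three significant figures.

1.63

Airmass: sec 55.8° = 1.7791.
τ(717 nm) = 0.121 × (520/717)⁴ × 1.7791 = 0.121 × 0.2767 × 1.7791 = 0.0596.
τ(412 nm) = 0.121 × (520/412)⁴ × 1.7791 = 0.121 × 2.5376 × 1.7791 = 0.5463.
T(717)/T(412) = exp(τ_B − τ_A) = exp(0.4867) = 1.6270.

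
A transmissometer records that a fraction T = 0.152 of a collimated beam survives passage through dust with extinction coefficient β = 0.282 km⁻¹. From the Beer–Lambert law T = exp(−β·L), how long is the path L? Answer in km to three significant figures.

6.68 km

Beer–Lambert: T = exp(−βL) ⇒ L = −ln(T)/β = −ln(0.152)/0.282 = 1.8839/0.282 = 6.68 km.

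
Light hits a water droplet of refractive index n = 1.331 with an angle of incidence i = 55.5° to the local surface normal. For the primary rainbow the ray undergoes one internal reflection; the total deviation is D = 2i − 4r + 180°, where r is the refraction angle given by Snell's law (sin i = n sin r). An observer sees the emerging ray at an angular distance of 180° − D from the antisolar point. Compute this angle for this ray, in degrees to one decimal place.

42.0°

sin r = sin 55.5° / 1.331 = 0.8241/1.331 = 0.6192; r = 38.26°.
D = 2·55.5° − 4·38.26° + 180° = 111.00° − 153.02° + 180° = 137.98°.
Angle from antisolar point = 180° − D = 42.02°.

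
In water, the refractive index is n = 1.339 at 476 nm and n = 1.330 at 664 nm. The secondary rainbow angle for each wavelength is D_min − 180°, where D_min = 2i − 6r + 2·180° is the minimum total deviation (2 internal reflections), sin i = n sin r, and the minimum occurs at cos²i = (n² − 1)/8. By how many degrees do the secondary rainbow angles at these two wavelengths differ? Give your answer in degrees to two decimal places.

2.35°

At 476 nm (n = 1.339): cos²i = 0.09912 → i = 71.650°, r = 45.141°, D_min = 232.451°, rainbow angle = 52.451°.
At 664 nm (n = 1.330): cos²i = 0.09611 → i = 71.940°, r = 45.630°, D_min = 230.101°, rainbow angle = 50.101°.
Angular width = |52.451° − 50.101°| = 2.350°.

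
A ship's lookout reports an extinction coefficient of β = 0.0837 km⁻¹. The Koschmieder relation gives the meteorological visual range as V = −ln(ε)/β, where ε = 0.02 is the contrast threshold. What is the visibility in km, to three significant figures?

46.7 km

V = −ln(0.02) / 0.0837 = 3.912 / 0.0837 = 46.7386 km.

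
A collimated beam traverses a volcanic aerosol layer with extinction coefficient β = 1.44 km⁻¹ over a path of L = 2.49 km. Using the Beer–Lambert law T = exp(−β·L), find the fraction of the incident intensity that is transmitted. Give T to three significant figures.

0.0277

τ = β·L = 1.44 × 2.49 = 3.5856.
T = exp(−3.5856) = 0.0277.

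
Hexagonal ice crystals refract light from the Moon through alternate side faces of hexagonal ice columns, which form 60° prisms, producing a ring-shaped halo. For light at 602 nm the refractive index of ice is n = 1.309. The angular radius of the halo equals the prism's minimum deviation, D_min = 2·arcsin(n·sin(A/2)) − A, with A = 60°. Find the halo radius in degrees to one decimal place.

n·sin(A/2) = 1.309 × sin 30° = 1.309 × 0.5000 = 0.6545.
D_min = 2·arcsin(0.6545) − 60° = 2 × 40.882° − 60° = 21.763°.

21.8°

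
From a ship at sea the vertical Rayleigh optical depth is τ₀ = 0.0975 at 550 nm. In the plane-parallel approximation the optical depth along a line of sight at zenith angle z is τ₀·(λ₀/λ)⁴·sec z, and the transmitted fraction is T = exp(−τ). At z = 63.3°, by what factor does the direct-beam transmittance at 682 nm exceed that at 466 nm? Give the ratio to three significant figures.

1.39

Airmass: sec 63.3° = 2.2256.
τ(682 nm) = 0.0975 × (550/682)⁴ × 2.2256 = 0.0975 × 0.4230 × 2.2256 = 0.0918.
τ(466 nm) = 0.0975 × (550/466)⁴ × 2.2256 = 0.0975 × 1.9405 × 2.2256 = 0.4211.
T(682)/T(466) = exp(τ_B − τ_A) = exp(0.3293) = 1.3900.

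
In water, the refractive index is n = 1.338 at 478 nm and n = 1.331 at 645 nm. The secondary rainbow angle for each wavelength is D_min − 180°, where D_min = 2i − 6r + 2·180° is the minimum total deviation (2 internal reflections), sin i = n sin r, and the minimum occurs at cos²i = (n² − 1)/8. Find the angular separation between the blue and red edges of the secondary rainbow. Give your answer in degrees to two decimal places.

At 478 nm (n = 1.338): cos²i = 0.09878 → i = 71.682°, r = 45.195°, D_min = 232.193°, rainbow angle = 52.193°.
At 645 nm (n = 1.331): cos²i = 0.09645 → i = 71.907°, r = 45.575°, D_min = 230.365°, rainbow angle = 50.365°.
Angular width = |52.193° − 50.365°| = 1.828°.

1.83°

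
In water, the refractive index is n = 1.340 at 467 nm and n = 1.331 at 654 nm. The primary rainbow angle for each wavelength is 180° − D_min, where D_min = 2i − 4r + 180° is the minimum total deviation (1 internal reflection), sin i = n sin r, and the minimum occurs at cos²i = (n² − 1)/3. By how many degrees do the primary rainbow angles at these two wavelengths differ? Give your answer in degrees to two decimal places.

At 467 nm (n = 1.340): cos²i = 0.26520 → i = 59.004°, r = 39.770°, D_min = 138.929°, rainbow angle = 41.071°.
At 654 nm (n = 1.331): cos²i = 0.25719 → i = 59.527°, r = 40.356°, D_min = 137.630°, rainbow angle = 42.370°.
Angular width = |41.071° − 42.370°| = 1.299°.

1.30°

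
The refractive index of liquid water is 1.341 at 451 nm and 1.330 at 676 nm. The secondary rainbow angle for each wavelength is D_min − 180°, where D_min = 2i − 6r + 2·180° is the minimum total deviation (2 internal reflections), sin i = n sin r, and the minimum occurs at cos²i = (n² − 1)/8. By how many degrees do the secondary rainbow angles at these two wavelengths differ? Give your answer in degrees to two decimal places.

2.86°

At 451 nm (n = 1.341): cos²i = 0.09979 → i = 71.586°, r = 45.034°, D_min = 232.966°, rainbow angle = 52.966°.
At 676 nm (n = 1.330): cos²i = 0.09611 → i = 71.940°, r = 45.630°, D_min = 230.101°, rainbow angle = 50.101°.
Angular width = |52.966° − 50.101°| = 2.865°.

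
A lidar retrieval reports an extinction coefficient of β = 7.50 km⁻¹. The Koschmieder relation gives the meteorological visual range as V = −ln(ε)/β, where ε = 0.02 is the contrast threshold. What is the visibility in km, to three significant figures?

V = −ln(0.02) / 7.50 = 3.912 / 7.50 = 0.5216 km.

0.522 km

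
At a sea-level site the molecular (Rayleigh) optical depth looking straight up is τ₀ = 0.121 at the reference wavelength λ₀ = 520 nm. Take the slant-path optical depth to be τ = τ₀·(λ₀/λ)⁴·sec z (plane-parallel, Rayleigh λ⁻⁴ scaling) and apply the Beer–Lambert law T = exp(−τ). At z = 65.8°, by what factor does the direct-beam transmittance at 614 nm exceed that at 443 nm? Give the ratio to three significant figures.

1.50

Airmass: sec 65.8° = 2.4395.
τ(614 nm) = 0.121 × (520/614)⁴ × 2.4395 = 0.121 × 0.5144 × 2.4395 = 0.1519.
τ(443 nm) = 0.121 × (520/443)⁴ × 2.4395 = 0.121 × 1.8984 × 2.4395 = 0.5604.
T(614)/T(443) = exp(τ_B − τ_A) = exp(0.4085) = 1.5046.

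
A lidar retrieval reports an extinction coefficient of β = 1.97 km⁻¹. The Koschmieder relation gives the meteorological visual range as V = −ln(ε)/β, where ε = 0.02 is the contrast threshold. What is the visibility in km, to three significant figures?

V = −ln(0.02) / 1.97 = 3.912 / 1.97 = 1.9858 km.

1.99 km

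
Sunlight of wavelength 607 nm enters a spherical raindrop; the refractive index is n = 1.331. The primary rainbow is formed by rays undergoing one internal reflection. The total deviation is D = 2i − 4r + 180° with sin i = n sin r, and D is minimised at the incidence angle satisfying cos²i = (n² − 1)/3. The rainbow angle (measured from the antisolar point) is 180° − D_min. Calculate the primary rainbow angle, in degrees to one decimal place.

42.4°

cos²i = (1.77156 − 1)/3 = 0.25719; i = arccos(0.50714) = 59.527°.
sin r = sin 59.527°/1.331 = 0.64753; r = 40.356°.
D_min = 2·59.527° − 4·40.356° + 180° = 137.630°.
Rainbow angle = 180° − D_min = 42.370°.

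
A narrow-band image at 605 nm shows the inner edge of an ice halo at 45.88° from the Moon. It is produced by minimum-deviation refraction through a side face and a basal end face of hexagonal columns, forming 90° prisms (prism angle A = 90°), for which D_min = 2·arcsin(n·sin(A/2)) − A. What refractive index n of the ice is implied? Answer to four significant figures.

1.311

Rearranging: n = sin((D_min + A)/2) / sin(A/2).
(D_min + A)/2 = (45.88° + 90°)/2 = 67.940°.
n = sin 67.940° / sin 45° = 0.9268 / 0.7071 = 1.3107.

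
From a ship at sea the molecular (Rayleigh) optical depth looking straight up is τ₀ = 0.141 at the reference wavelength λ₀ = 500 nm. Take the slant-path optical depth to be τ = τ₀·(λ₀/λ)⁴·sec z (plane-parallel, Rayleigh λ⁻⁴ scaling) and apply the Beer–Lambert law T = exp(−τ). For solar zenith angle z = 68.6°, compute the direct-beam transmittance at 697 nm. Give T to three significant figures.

0.903

sec 68.6° = 2.7407.
τ = 0.141 × (500/697)⁴ × 2.7407 = 0.141 × 0.2648 × 2.7407 = 0.1023.
T = exp(−0.1023) = 0.9027.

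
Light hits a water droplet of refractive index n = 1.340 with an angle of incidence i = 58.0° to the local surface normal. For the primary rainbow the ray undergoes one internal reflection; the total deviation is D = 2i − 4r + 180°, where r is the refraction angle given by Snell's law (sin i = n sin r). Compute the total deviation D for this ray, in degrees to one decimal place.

139.0°

sin r = sin 58.0° / 1.340 = 0.8480/1.340 = 0.6329; r = 39.26°.
D = 2·58.0° − 4·39.26° + 180° = 116.00° − 157.05° + 180° = 138.95°.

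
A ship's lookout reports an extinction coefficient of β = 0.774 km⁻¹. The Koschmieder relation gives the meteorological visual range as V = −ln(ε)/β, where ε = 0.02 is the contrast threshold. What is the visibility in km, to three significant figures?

V = −ln(0.02) / 0.774 = 3.912 / 0.774 = 5.0543 km.

5.05 km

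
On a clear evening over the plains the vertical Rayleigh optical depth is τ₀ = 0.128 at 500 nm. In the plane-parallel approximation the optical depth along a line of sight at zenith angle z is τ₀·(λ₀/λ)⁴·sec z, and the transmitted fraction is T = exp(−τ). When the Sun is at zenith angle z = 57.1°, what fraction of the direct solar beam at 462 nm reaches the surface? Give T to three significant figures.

sec 57.1° = 1.8410.
τ = 0.128 × (500/462)⁴ × 1.8410 = 0.128 × 1.3719 × 1.8410 = 0.3233.
T = exp(−0.3233) = 0.7238.

0.724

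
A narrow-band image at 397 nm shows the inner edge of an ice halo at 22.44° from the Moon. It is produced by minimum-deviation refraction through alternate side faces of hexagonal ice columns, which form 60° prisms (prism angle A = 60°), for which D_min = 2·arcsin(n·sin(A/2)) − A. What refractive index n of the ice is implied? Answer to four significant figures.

Rearranging: n = sin((D_min + A)/2) / sin(A/2).
(D_min + A)/2 = (22.44° + 60°)/2 = 41.220°.
n = sin 41.220° / sin 30° = 0.6590 / 0.5000 = 1.3179.

1.318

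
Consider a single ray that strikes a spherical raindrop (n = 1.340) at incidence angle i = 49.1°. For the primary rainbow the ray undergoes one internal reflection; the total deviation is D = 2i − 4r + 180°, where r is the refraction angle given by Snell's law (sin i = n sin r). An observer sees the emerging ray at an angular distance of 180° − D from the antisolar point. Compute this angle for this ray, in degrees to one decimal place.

sin r = sin 49.1° / 1.340 = 0.7559/1.340 = 0.5641; r = 34.34°.
D = 2·49.1° − 4·34.34° + 180° = 98.20° − 137.35° + 180° = 140.85°.
Angle from antisolar point = 180° − D = 39.15°.

39.2°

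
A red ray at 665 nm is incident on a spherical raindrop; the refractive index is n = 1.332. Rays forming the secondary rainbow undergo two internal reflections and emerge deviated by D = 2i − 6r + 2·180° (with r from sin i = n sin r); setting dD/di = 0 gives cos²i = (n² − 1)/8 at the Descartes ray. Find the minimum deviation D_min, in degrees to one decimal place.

230.6°

cos²i = (1.77422 − 1)/8 = 0.09678; i = arccos(0.31109) = 71.875°.
sin r = sin 71.875°/1.332 = 0.71350; r = 45.520°.
D_min = 2·71.875° − 6·45.520° + 360° = 230.628°.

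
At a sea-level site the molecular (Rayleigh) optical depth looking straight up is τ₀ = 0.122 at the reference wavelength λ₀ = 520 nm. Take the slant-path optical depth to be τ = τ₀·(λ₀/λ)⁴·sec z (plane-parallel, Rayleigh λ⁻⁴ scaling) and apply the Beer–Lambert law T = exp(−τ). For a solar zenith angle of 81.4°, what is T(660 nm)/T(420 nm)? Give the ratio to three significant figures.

4.97

Airmass: sec 81.4° = 6.6874.
τ(660 nm) = 0.122 × (520/660)⁴ × 6.6874 = 0.122 × 0.3853 × 6.6874 = 0.3144.
τ(420 nm) = 0.122 × (520/420)⁴ × 6.6874 = 0.122 × 2.3497 × 6.6874 = 1.9170.
T(660)/T(420) = exp(τ_B − τ_A) = exp(1.6027) = 4.9663.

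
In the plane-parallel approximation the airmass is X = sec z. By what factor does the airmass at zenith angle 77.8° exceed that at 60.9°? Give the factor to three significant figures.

X(77.8°)/X(60.9°) = sec 77.8° / sec 60.9° = cos 60.9° / cos 77.8° = 0.4863/0.2113 = 2.3014.

2.30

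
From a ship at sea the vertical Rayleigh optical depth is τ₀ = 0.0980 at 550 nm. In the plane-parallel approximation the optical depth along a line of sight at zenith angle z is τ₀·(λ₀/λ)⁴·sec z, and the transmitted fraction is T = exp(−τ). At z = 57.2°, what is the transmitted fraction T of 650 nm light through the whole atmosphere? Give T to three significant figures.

0.911

sec 57.2° = 1.8460.
τ = 0.0980 × (550/650)⁴ × 1.8460 = 0.0980 × 0.5126 × 1.8460 = 0.0927.
T = exp(−0.0927) = 0.9114.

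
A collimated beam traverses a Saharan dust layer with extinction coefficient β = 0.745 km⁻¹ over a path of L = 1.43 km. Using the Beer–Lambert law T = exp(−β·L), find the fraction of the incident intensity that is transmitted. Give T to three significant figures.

τ = β·L = 0.745 × 1.43 = 1.0654.
T = exp(−1.0654) = 0.3446.

0.345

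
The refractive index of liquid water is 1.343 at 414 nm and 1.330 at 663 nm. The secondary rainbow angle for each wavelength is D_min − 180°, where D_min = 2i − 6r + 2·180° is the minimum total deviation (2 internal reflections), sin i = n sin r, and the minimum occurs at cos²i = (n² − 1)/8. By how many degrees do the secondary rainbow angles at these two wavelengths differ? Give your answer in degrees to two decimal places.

3.38°

At 414 nm (n = 1.343): cos²i = 0.10046 → i = 71.522°, r = 44.928°, D_min = 233.478°, rainbow angle = 53.478°.
At 663 nm (n = 1.330): cos²i = 0.09611 → i = 71.940°, r = 45.630°, D_min = 230.101°, rainbow angle = 50.101°.
Angular width = |53.478° − 50.101°| = 3.377°.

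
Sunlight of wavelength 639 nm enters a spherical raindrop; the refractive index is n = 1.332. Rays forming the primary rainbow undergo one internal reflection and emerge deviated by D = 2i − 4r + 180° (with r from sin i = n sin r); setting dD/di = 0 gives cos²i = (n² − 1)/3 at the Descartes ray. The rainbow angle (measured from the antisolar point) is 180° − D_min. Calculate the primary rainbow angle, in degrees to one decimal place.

42.2°

cos²i = (1.77422 − 1)/3 = 0.25807; i = arccos(0.50801) = 59.469°.
sin r = sin 59.469°/1.332 = 0.64666; r = 40.290°.
D_min = 2·59.469° − 4·40.290° + 180° = 137.776°.
Rainbow angle = 180° − D_min = 42.224°.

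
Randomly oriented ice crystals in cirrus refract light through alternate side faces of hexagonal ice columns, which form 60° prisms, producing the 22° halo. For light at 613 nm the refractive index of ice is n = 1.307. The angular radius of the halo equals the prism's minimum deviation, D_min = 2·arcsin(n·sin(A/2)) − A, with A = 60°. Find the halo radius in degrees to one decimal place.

n·sin(A/2) = 1.307 × sin 30° = 1.307 × 0.5000 = 0.6535.
D_min = 2·arcsin(0.6535) − 60° = 2 × 40.806° − 60° = 21.612°.

21.6°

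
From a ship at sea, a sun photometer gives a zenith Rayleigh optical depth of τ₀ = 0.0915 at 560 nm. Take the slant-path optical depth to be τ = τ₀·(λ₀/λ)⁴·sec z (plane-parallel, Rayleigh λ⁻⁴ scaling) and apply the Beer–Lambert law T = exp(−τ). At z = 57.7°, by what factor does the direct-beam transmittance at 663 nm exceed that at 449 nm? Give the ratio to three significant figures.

1.39

Airmass: sec 57.7° = 1.8714.
τ(663 nm) = 0.0915 × (560/663)⁴ × 1.8714 = 0.0915 × 0.5090 × 1.8714 = 0.0872.
τ(449 nm) = 0.0915 × (560/449)⁴ × 1.8714 = 0.0915 × 2.4197 × 1.8714 = 0.4143.
T(663)/T(449) = exp(τ_B − τ_A) = exp(0.3272) = 1.3871.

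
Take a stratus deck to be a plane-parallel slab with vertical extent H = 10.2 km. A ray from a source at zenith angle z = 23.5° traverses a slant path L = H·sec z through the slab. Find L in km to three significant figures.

sec z = 1/cos 23.5° = 1.0904.
L = 10.2 × 1.0904 = 11.122 km.

11.1 km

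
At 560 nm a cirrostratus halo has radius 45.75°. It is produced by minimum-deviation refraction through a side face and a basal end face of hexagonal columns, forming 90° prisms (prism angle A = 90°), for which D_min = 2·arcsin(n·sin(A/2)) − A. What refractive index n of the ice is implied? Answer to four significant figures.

Rearranging: n = sin((D_min + A)/2) / sin(A/2).
(D_min + A)/2 = (45.75° + 90°)/2 = 67.875°.
n = sin 67.875° / sin 45° = 0.9264 / 0.7071 = 1.3101.

1.310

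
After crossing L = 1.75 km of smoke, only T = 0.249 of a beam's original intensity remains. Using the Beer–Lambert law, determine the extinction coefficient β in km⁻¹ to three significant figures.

0.794 km⁻¹

Beer–Lambert: T = exp(−βL) ⇒ β = −ln(T)/L = −ln(0.249)/1.75 = 1.3903/1.75 = 0.7945 km⁻¹.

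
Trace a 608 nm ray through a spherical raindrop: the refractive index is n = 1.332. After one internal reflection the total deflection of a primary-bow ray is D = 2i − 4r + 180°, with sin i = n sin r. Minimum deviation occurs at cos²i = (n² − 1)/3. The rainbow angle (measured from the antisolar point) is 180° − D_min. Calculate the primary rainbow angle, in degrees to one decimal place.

cos²i = (1.77422 − 1)/3 = 0.25807; i = arccos(0.50801) = 59.469°.
sin r = sin 59.469°/1.332 = 0.64666; r = 40.290°.
D_min = 2·59.469° − 4·40.290° + 180° = 137.776°.
Rainbow angle = 180° − D_min = 42.224°.

42.2°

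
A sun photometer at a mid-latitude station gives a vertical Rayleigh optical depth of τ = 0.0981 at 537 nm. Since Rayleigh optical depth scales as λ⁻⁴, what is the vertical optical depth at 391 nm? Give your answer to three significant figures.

0.349

τ(391 nm) = τ(537 nm) × (537/391)⁴ = 0.0981 × (1.3734)⁴ = 0.0981 × 3.5579 = 0.3490.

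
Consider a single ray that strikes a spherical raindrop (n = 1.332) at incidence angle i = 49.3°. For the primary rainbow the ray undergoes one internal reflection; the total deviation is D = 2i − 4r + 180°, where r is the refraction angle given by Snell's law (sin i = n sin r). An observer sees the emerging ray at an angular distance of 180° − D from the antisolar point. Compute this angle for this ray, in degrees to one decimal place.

40.2°

sin r = sin 49.3° / 1.332 = 0.7581/1.332 = 0.5692; r = 34.69°.
D = 2·49.3° − 4·34.69° + 180° = 98.60° − 138.77° + 180° = 139.83°.
Angle from antisolar point = 180° − D = 40.17°.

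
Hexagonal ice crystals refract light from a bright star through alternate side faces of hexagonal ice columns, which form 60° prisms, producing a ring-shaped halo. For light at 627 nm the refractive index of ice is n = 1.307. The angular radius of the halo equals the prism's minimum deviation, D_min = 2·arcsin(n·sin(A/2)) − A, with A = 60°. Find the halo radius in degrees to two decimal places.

21.61°

n·sin(A/2) = 1.307 × sin 30° = 1.307 × 0.5000 = 0.6535.
D_min = 2·arcsin(0.6535) − 60° = 2 × 40.806° − 60° = 21.612°.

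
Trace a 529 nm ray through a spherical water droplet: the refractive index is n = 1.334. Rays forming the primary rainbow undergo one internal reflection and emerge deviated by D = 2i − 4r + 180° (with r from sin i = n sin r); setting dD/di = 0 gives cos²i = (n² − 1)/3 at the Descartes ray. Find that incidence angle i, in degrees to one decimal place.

59.4°

cos²i = (1.334² − 1)/3 = (1.77956 − 1)/3 = 0.25985.
cos i = 0.50976, so i = 59.352°.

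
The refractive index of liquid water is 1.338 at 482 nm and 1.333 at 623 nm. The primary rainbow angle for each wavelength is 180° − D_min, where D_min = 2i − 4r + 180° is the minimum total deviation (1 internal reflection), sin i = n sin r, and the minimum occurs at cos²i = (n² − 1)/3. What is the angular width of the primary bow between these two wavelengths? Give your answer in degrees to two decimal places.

At 482 nm (n = 1.338): cos²i = 0.26341 → i = 59.120°, r = 39.899°, D_min = 138.643°, rainbow angle = 41.357°.
At 623 nm (n = 1.333): cos²i = 0.25896 → i = 59.410°, r = 40.225°, D_min = 137.922°, rainbow angle = 42.078°.
Angular width = |41.357° − 42.078°| = 0.722°.

0.72°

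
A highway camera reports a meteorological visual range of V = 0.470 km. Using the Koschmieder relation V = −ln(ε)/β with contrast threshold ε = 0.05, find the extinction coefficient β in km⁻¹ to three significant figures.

β = −ln(0.05) / V = 2.996 / 0.470 = 6.3739 km⁻¹.

6.37 km⁻¹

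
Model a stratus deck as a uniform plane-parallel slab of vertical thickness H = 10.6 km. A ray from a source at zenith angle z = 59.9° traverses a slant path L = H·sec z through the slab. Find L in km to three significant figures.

21.1 km

sec z = 1/cos 59.9° = 1.9940.
L = 10.6 × 1.9940 = 21.136 km.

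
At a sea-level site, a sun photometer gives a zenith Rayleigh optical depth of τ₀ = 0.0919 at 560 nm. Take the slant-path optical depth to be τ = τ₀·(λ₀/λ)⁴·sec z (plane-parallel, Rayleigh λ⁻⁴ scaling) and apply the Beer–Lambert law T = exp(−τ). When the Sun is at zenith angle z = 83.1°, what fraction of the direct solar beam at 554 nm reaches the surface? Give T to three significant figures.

sec 83.1° = 8.3238.
τ = 0.0919 × (560/554)⁴ × 8.3238 = 0.0919 × 1.0440 × 8.3238 = 0.7986.
T = exp(−0.7986) = 0.4499.

0.450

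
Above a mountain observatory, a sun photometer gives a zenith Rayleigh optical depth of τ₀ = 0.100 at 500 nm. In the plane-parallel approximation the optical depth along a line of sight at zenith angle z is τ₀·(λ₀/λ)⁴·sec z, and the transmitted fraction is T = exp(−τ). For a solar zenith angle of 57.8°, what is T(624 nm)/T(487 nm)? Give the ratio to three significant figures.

1.14

Airmass: sec 57.8° = 1.8766.
τ(624 nm) = 0.100 × (500/624)⁴ × 1.8766 = 0.100 × 0.4122 × 1.8766 = 0.0774.
τ(487 nm) = 0.100 × (500/487)⁴ × 1.8766 = 0.100 × 1.1111 × 1.8766 = 0.2085.
T(624)/T(487) = exp(τ_B − τ_A) = exp(0.1312) = 1.1401.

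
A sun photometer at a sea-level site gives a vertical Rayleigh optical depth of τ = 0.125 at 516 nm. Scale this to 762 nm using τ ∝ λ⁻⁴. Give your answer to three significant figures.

0.0263

τ(762 nm) = τ(516 nm) × (516/762)⁴ = 0.125 × (0.6772)⁴ = 0.125 × 0.2103 = 0.0263.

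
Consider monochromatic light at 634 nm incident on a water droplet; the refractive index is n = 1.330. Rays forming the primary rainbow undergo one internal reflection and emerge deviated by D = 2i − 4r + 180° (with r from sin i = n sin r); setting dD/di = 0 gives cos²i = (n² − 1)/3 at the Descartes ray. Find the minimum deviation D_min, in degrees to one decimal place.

cos²i = (1.76890 − 1)/3 = 0.25630; i = arccos(0.50626) = 59.585°.
sin r = sin 59.585°/1.330 = 0.64841; r = 40.422°.
D_min = 2·59.585° − 4·40.422° + 180° = 137.484°.

137.5°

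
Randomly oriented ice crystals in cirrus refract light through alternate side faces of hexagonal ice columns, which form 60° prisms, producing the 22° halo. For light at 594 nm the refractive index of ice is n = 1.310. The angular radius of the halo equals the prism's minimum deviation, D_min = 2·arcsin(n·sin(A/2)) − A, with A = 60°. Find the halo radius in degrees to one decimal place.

21.8°

n·sin(A/2) = 1.310 × sin 30° = 1.310 × 0.5000 = 0.6550.
D_min = 2·arcsin(0.6550) − 60° = 2 × 40.920° − 60° = 21.839°.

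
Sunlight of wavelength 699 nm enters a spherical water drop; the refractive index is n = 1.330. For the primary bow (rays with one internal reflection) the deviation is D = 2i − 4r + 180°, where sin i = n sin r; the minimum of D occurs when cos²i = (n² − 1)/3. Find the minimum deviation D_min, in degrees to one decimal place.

cos²i = (1.76890 − 1)/3 = 0.25630; i = arccos(0.50626) = 59.585°.
sin r = sin 59.585°/1.330 = 0.64841; r = 40.422°.
D_min = 2·59.585° − 4·40.422° + 180° = 137.484°.

137.5°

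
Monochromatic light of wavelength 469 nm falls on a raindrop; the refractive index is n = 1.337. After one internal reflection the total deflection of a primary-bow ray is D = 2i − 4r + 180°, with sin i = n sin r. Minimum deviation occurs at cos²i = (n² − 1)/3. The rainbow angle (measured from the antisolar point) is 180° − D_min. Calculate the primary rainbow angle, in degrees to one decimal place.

41.5°

cos²i = (1.78757 − 1)/3 = 0.26252; i = arccos(0.51237) = 59.178°.
sin r = sin 59.178°/1.337 = 0.64231; r = 39.964°.
D_min = 2·59.178° − 4·39.964° + 180° = 138.500°.
Rainbow angle = 180° − D_min = 41.500°.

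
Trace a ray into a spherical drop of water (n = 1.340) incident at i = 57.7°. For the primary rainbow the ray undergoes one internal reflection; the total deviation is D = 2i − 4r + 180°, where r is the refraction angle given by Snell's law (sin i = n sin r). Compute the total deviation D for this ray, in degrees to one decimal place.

139.0°

sin r = sin 57.7° / 1.340 = 0.8453/1.340 = 0.6308; r = 39.11°.
D = 2·57.7° − 4·39.11° + 180° = 115.40° − 156.43° + 180° = 138.97°.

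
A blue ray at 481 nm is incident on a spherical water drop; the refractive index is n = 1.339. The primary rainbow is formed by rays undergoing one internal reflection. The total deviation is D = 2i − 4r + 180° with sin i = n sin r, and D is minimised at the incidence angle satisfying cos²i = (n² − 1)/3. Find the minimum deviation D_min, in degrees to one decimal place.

cos²i = (1.79292 − 1)/3 = 0.26431; i = arccos(0.51411) = 59.062°.
sin r = sin 59.062°/1.339 = 0.64057; r = 39.834°.
D_min = 2·59.062° − 4·39.834° + 180° = 138.786°.

138.8°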